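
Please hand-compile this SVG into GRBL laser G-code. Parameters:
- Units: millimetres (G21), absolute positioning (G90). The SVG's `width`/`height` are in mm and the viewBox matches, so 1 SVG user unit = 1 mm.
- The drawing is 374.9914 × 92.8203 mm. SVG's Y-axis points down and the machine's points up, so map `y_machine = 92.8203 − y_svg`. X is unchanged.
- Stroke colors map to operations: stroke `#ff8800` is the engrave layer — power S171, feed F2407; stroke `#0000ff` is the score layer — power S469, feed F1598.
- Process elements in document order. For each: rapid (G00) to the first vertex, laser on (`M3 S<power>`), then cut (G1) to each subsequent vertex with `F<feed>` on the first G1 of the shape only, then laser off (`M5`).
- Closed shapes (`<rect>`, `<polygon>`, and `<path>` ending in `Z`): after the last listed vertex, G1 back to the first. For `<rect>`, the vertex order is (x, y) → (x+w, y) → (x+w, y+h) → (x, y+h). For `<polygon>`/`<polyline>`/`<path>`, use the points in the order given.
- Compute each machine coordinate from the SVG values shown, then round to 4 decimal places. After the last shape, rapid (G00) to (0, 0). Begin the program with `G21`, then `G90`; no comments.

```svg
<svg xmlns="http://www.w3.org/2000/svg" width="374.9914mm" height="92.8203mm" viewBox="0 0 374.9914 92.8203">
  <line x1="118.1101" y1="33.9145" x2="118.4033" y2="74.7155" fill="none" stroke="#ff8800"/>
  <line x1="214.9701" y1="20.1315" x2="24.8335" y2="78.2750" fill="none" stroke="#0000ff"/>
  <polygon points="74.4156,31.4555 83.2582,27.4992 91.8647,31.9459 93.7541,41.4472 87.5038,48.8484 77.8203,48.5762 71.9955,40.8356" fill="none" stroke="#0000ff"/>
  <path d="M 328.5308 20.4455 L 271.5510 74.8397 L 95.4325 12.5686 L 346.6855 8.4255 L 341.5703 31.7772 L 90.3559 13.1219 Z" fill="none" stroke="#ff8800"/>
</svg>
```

1 u = 1 mm; y_m = 92.8203 − y.

[1] `<line>` line segment, #ff8800→engrave S171 F2407: (118.1101,58.9058) → (118.4033,18.1048)

[2] `<line>` line segment, #0000ff→score S469 F1598: (214.9701,72.6888) → (24.8335,14.5453)

[3] `<polygon>` regular polygon, #0000ff→score S469 F1598: (74.4156,61.3648) → (83.2582,65.3211) → (91.8647,60.8744) → (93.7541,51.3731) → (87.5038,43.9719) → (77.8203,44.2441) → (71.9955,51.9847) → (74.4156,61.3648) (closed)

[4] `<path>` closed polygon, #ff8800→engrave S171 F2407: (328.5308,72.3748) → (271.5510,17.9806) → (95.4325,80.2517) → (346.6855,84.3948) → (341.5703,61.0431) → (90.3559,79.6984) → (328.5308,72.3748) (closed)

G21
G90
G00 X118.1101 Y58.9058
M3 S171
G1 X118.4033 Y18.1048 F2407
M5
G00 X214.9701 Y72.6888
M3 S469
G1 X24.8335 Y14.5453 F1598
M5
G00 X74.4156 Y61.3648
M3 S469
G1 X83.2582 Y65.3211 F1598
G1 X91.8647 Y60.8744
G1 X93.7541 Y51.3731
G1 X87.5038 Y43.9719
G1 X77.8203 Y44.2441
G1 X71.9955 Y51.9847
G1 X74.4156 Y61.3648
M5
G00 X328.5308 Y72.3748
M3 S171
G1 X271.5510 Y17.9806 F2407
G1 X95.4325 Y80.2517
G1 X346.6855 Y84.3948
G1 X341.5703 Y61.0431
G1 X90.3559 Y79.6984
G1 X328.5308 Y72.3748
M5
G00 X0.0000 Y0.0000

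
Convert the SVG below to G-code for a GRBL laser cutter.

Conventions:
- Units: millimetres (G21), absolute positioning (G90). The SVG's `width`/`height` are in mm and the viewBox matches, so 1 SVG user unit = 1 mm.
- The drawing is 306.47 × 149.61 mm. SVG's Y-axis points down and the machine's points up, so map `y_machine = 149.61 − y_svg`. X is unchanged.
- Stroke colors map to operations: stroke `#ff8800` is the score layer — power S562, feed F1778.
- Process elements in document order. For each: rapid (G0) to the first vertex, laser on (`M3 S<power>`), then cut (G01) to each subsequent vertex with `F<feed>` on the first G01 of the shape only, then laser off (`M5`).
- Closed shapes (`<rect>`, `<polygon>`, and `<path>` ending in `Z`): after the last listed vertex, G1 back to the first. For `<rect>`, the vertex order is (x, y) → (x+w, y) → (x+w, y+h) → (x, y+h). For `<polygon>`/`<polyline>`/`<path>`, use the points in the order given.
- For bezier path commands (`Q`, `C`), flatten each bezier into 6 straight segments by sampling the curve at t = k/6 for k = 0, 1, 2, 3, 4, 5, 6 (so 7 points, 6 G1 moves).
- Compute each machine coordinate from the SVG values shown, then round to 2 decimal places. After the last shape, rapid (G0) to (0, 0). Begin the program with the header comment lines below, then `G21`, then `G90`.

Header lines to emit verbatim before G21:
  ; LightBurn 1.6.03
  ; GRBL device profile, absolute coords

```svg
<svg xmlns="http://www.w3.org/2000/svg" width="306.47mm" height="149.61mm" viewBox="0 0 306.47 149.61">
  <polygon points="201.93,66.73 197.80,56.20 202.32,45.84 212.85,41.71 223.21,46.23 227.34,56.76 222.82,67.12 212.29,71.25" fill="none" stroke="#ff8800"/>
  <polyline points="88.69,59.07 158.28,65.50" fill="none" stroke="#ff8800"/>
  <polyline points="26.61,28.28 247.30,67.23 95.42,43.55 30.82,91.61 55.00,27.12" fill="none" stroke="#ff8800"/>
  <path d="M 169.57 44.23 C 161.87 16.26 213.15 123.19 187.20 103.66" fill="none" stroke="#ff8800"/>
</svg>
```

1 u = 1 mm; y_m = 149.61 − y.

[1] `<polygon>` regular polygon, #ff8800→score S562 F1778: (201.93,82.88) → (197.80,93.41) → (202.32,103.77) → (212.85,107.90) → (223.21,103.38) → (227.34,92.85) → (222.82,82.49) → (212.29,78.36) → (201.93,82.88) (closed)

[2] `<polyline>` line segment, #ff8800→score S562 F1778: (88.69,90.54) → (158.28,84.11)

[3] `<polyline>` open polyline, #ff8800→score S562 F1778: (26.61,121.33) → (247.30,82.38) → (95.42,106.06) → (30.82,58.00) → (55.00,122.49)

[4] `<path>` cubic bezier, #ff8800→score S562 F1778: (169.57,105.38) → (170.00,109.33) → (176.49,98.06) → (185.23,78.83) → (192.45,58.89) → (194.37,45.51) → (187.20,45.95)

; LightBurn 1.6.03
; GRBL device profile, absolute coords
G21
G90
G0 X201.93 Y82.88
M3 S562
G01 X197.80 Y93.41 F1778
G01 X202.32 Y103.77
G01 X212.85 Y107.90
G01 X223.21 Y103.38
G01 X227.34 Y92.85
G01 X222.82 Y82.49
G01 X212.29 Y78.36
G01 X201.93 Y82.88
M5
G0 X88.69 Y90.54
M3 S562
G01 X158.28 Y84.11 F1778
M5
G0 X26.61 Y121.33
M3 S562
G01 X247.30 Y82.38 F1778
G01 X95.42 Y106.06
G01 X30.82 Y58.00
G01 X55.00 Y122.49
M5
G0 X169.57 Y105.38
M3 S562
G01 X170.00 Y109.33 F1778
G01 X176.49 Y98.06
G01 X185.23 Y78.83
G01 X192.45 Y58.89
G01 X194.37 Y45.51
G01 X187.20 Y45.95
M5
G0 X0.00 Y0.00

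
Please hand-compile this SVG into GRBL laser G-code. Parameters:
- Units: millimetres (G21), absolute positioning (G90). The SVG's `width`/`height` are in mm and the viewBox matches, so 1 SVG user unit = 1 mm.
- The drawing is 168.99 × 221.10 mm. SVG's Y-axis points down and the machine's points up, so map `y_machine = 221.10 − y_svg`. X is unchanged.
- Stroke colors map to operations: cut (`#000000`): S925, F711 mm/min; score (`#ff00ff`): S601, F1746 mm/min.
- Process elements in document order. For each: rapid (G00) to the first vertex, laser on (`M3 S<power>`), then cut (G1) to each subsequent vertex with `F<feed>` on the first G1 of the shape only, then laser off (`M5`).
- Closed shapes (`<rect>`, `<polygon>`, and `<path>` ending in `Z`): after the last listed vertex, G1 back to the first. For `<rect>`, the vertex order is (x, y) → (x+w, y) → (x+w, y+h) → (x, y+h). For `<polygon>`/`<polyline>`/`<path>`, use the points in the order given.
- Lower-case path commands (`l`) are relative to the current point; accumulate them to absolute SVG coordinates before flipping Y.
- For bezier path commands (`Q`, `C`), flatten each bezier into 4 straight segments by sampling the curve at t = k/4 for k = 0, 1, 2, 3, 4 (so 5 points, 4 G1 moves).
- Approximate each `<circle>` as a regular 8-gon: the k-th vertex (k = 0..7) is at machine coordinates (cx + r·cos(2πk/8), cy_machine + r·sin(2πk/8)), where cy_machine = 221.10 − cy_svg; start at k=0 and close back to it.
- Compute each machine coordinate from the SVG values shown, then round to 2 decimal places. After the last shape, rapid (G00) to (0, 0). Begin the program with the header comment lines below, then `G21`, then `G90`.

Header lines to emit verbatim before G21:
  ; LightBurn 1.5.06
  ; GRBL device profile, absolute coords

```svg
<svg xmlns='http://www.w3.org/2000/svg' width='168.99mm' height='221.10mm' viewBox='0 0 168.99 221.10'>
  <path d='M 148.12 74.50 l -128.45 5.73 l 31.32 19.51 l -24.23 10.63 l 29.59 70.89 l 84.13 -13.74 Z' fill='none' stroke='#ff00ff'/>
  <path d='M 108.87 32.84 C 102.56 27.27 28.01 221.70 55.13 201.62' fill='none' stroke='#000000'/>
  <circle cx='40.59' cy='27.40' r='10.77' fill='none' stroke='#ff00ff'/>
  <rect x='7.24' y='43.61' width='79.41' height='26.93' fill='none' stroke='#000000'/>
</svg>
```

Since the viewBox matches the mm dimensions, user units are millimetres directly. The only transform is the Y-flip y_m = 221.10 − y_svg.

Shape 1 is a closed polygon drawn with `<path>`. Its stroke #ff00ff means score at S601, F1746. After flipping Y the toolpath is (148.12,146.60) → (19.67,140.87) → (50.99,121.36) → (26.76,110.73) → (56.35,39.84) → (140.48,53.58) → (148.12,146.60), returning to the start.

Shape 2 is a cubic bezier drawn with `<path>`. Its stroke #000000 means cut at S925, F711. After flipping Y the toolpath is (108.87,188.26) → (94.00,161.41) → (69.46,98.43) → (51.20,38.16) → (55.13,19.48).

Shape 3 is a circle drawn with `<circle>`. Its stroke #ff00ff means score at S601, F1746. After flipping Y the toolpath is (51.36,193.70) → (48.21,201.32) → (40.59,204.47) → (32.97,201.32) → (29.82,193.70) → (32.97,186.08) → (40.59,182.93) → (48.21,186.08) → (51.36,193.70), returning to the start.

Shape 4 is a rectangle drawn with `<rect>`. Its stroke #000000 means cut at S925, F711. After flipping Y the toolpath is (7.24,177.49) → (86.65,177.49) → (86.65,150.56) → (7.24,150.56) → (7.24,177.49), returning to the start.

; LightBurn 1.5.06
; GRBL device profile, absolute coords
G21
G90
G00 X148.12 Y146.60
M3 S601
G1 X19.67 Y140.87 F1746
G1 X50.99 Y121.36
G1 X26.76 Y110.73
G1 X56.35 Y39.84
G1 X140.48 Y53.58
G1 X148.12 Y146.60
M5
G00 X108.87 Y188.26
M3 S925
G1 X94.00 Y161.41 F711
G1 X69.46 Y98.43
G1 X51.20 Y38.16
G1 X55.13 Y19.48
M5
G00 X51.36 Y193.70
M3 S601
G1 X48.21 Y201.32 F1746
G1 X40.59 Y204.47
G1 X32.97 Y201.32
G1 X29.82 Y193.70
G1 X32.97 Y186.08
G1 X40.59 Y182.93
G1 X48.21 Y186.08
G1 X51.36 Y193.70
M5
G00 X7.24 Y177.49
M3 S925
G1 X86.65 Y177.49 F711
G1 X86.65 Y150.56
G1 X7.24 Y150.56
G1 X7.24 Y177.49
M5
G00 X0.00 Y0.00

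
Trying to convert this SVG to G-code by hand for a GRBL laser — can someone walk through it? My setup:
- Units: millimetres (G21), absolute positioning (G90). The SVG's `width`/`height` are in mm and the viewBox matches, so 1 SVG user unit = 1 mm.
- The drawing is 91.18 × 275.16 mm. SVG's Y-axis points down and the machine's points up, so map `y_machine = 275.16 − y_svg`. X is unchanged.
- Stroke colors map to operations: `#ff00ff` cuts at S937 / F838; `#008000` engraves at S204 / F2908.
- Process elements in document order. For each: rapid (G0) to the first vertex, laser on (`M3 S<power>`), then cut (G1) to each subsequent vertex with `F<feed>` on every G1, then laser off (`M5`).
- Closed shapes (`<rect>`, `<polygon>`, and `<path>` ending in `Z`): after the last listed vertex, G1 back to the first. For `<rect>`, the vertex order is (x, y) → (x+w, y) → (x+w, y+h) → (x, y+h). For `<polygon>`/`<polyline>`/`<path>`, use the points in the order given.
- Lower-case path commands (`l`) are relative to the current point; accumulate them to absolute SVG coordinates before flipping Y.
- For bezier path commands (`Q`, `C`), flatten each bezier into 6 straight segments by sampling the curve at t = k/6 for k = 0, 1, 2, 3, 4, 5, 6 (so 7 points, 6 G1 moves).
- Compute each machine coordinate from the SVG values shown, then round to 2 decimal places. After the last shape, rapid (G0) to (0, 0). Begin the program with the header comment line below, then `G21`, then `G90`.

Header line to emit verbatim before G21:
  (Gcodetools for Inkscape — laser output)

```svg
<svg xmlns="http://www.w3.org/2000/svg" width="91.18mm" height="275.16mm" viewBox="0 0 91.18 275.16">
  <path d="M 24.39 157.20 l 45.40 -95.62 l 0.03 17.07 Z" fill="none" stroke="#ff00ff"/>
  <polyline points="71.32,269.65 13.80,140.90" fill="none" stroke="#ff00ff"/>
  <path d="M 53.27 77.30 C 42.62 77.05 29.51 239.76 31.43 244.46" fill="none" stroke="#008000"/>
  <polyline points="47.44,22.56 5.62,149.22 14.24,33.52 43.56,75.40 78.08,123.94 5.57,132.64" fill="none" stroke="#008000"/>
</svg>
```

(Gcodetools for Inkscape — laser output)
G21
G90
G0 X24.39 Y117.96
M3 S937
G1 X69.79 Y213.58 F838
G1 X69.82 Y196.51 F838
G1 X24.39 Y117.96 F838
M5
G0 X71.32 Y5.51
M3 S937
G1 X13.80 Y134.26 F838
M5
G0 X53.27 Y197.86
M3 S204
G1 X47.82 Y185.89 F2908
G1 X42.45 Y155.68 F2908
G1 X37.64 Y116.14 F2908
G1 X33.87 Y76.18 F2908
G1 X31.64 Y44.73 F2908
G1 X31.43 Y30.70 F2908
M5
G0 X47.44 Y252.60
M3 S204
G1 X5.62 Y125.94 F2908
G1 X14.24 Y241.64 F2908
G1 X43.56 Y199.76 F2908
G1 X78.08 Y151.22 F2908
G1 X5.57 Y142.52 F2908
M5
G0 X0.00 Y0.00

Since the viewBox matches the mm dimensions, user units are millimetres directly. The only transform is the Y-flip y_m = 275.16 − y_svg.

Shape 1 is a closed polygon drawn with `<path>`. Its stroke #ff00ff means cut at S937, F838. After flipping Y the toolpath is (24.39,117.96) → (69.79,213.58) → (69.82,196.51) → (24.39,117.96), returning to the start.

Shape 2 is a line segment drawn with `<polyline>`. Its stroke #ff00ff means cut at S937, F838. After flipping Y the toolpath is (71.32,5.51) → (13.80,134.26).

Shape 3 is a cubic bezier drawn with `<path>`. Its stroke #008000 means engrave at S204, F2908. After flipping Y the toolpath is (53.27,197.86) → (47.82,185.89) → (42.45,155.68) → (37.64,116.14) → (33.87,76.18) → (31.64,44.73) → (31.43,30.70).

Shape 4 is a open polyline drawn with `<polyline>`. Its stroke #008000 means engrave at S204, F2908. After flipping Y the toolpath is (47.44,252.60) → (5.62,125.94) → (14.24,241.64) → (43.56,199.76) → (78.08,151.22) → (5.57,142.52).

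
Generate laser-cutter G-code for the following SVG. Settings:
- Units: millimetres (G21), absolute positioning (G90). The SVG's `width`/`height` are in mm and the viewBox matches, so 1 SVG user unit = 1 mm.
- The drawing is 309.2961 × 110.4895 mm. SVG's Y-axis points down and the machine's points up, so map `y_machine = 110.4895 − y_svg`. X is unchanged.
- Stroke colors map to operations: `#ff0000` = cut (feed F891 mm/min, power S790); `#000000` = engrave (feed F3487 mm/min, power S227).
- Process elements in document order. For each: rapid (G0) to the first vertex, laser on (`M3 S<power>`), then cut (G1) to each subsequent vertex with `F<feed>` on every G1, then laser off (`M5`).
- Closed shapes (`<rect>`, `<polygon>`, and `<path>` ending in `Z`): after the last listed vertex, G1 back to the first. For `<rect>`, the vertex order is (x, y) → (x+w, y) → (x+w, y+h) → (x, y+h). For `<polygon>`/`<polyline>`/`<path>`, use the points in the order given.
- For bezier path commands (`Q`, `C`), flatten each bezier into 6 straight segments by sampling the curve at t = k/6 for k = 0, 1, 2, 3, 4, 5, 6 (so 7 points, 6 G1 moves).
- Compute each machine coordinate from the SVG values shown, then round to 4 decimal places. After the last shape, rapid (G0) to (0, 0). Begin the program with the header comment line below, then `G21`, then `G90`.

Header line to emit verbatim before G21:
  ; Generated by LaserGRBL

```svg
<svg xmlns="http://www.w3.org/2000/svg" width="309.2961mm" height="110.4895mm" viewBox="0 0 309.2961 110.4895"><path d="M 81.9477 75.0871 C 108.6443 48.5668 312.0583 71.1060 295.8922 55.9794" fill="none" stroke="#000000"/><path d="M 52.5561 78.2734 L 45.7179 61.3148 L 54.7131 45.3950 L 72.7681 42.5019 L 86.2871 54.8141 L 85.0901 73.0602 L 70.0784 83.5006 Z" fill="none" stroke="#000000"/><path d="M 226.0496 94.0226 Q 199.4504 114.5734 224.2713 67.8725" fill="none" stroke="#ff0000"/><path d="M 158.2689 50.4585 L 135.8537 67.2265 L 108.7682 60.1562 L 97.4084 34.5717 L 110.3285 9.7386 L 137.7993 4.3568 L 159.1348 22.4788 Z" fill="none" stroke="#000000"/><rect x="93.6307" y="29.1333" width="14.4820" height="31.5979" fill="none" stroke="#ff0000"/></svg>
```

; Generated by LaserGRBL
G21
G90
G0 X81.9477 Y35.4024
M3 S227
G1 X108.1877 Y44.9758 F3487
G1 X152.8724 Y48.7816 F3487
G1 X204.9935 Y49.2289 F3487
G1 X253.5426 Y48.7267 F3487
G1 X287.5116 Y49.6841 F3487
G1 X295.8922 Y54.5101 F3487
M5
G0 X52.5561 Y32.2161
M3 S227
G1 X45.7179 Y49.1747 F3487
G1 X54.7131 Y65.0945 F3487
G1 X72.7681 Y67.9876 F3487
G1 X86.2871 Y55.6754 F3487
G1 X85.0901 Y37.4293 F3487
G1 X70.0784 Y26.9889 F3487
G1 X52.5561 Y32.2161 F3487
M5
G0 X226.0496 Y16.4669
M3 S790
G1 X218.6115 Y11.4847 F891
G1 X214.0301 Y10.2388 F891
G1 X212.3054 Y12.7290 F891
G1 X213.4374 Y18.9555 F891
G1 X217.4260 Y28.9181 F891
G1 X224.2713 Y42.6170 F891
M5
G0 X158.2689 Y60.0310
M3 S227
G1 X135.8537 Y43.2630 F3487
G1 X108.7682 Y50.3333 F3487
G1 X97.4084 Y75.9178 F3487
G1 X110.3285 Y100.7509 F3487
G1 X137.7993 Y106.1327 F3487
G1 X159.1348 Y88.0107 F3487
G1 X158.2689 Y60.0310 F3487
M5
G0 X93.6307 Y81.3562
M3 S790
G1 X108.1127 Y81.3562 F891
G1 X108.1127 Y49.7583 F891
G1 X93.6307 Y49.7583 F891
G1 X93.6307 Y81.3562 F891
M5
G0 X0.0000 Y0.0000

1 u = 1 mm; y_m = 110.4895 − y.

[1] `<path>` cubic bezier, #000000→engrave S227 F3487: (81.9477,35.4024) → (108.1877,44.9758) → (152.8724,48.7816) → (204.9935,49.2289) → (253.5426,48.7267) → (287.5116,49.6841) → (295.8922,54.5101)

[2] `<path>` regular polygon, #000000→engrave S227 F3487: (52.5561,32.2161) → (45.7179,49.1747) → (54.7131,65.0945) → (72.7681,67.9876) → (86.2871,55.6754) → (85.0901,37.4293) → (70.0784,26.9889) → (52.5561,32.2161) (closed)

[3] `<path>` quadratic bezier, #ff0000→cut S790 F891: (226.0496,16.4669) → (218.6115,11.4847) → (214.0301,10.2388) → (212.3054,12.7290) → (213.4374,18.9555) → (217.4260,28.9181) → (224.2713,42.6170)

[4] `<path>` regular polygon, #000000→engrave S227 F3487: (158.2689,60.0310) → (135.8537,43.2630) → (108.7682,50.3333) → (97.4084,75.9178) → (110.3285,100.7509) → (137.7993,106.1327) → (159.1348,88.0107) → (158.2689,60.0310) (closed)

[5] `<rect>` rectangle, #ff0000→cut S790 F891: (93.6307,81.3562) → (108.1127,81.3562) → (108.1127,49.7583) → (93.6307,49.7583) → (93.6307,81.3562) (closed)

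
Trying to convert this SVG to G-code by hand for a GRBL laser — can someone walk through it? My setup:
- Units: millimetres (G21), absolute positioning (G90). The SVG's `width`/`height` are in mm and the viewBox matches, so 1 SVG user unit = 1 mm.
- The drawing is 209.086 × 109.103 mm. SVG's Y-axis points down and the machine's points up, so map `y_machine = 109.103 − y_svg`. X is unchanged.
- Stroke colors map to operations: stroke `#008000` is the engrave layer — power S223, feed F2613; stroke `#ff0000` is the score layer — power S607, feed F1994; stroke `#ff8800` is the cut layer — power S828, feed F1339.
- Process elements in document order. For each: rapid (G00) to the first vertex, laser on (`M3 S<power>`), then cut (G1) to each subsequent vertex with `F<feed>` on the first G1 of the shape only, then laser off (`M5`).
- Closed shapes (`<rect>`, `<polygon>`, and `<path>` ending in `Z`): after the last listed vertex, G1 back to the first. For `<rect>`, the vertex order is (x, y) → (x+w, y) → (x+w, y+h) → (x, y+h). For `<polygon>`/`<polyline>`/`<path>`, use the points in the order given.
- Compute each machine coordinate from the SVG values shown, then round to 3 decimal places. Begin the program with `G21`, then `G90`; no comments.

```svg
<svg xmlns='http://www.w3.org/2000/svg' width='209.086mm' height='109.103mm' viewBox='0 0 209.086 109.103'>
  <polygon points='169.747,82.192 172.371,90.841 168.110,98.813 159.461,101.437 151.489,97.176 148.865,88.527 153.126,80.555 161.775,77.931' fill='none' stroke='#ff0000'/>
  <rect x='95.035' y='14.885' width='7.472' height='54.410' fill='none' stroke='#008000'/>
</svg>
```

1 u = 1 mm; y_m = 109.103 − y.

[1] `<polygon>` regular polygon, #ff0000→score S607 F1994: (169.747,26.911) → (172.371,18.262) → (168.110,10.290) → (159.461,7.666) → (151.489,11.927) → (148.865,20.576) → (153.126,28.548) → (161.775,31.172) → (169.747,26.911) (closed)

[2] `<rect>` rectangle, #008000→engrave S223 F2613: (95.035,94.218) → (102.507,94.218) → (102.507,39.808) → (95.035,39.808) → (95.035,94.218) (closed)

G21
G90
G00 X169.747 Y26.911
M3 S607
G1 X172.371 Y18.262 F1994
G1 X168.110 Y10.290
G1 X159.461 Y7.666
G1 X151.489 Y11.927
G1 X148.865 Y20.576
G1 X153.126 Y28.548
G1 X161.775 Y31.172
G1 X169.747 Y26.911
M5
G00 X95.035 Y94.218
M3 S223
G1 X102.507 Y94.218 F2613
G1 X102.507 Y39.808
G1 X95.035 Y39.808
G1 X95.035 Y94.218
M5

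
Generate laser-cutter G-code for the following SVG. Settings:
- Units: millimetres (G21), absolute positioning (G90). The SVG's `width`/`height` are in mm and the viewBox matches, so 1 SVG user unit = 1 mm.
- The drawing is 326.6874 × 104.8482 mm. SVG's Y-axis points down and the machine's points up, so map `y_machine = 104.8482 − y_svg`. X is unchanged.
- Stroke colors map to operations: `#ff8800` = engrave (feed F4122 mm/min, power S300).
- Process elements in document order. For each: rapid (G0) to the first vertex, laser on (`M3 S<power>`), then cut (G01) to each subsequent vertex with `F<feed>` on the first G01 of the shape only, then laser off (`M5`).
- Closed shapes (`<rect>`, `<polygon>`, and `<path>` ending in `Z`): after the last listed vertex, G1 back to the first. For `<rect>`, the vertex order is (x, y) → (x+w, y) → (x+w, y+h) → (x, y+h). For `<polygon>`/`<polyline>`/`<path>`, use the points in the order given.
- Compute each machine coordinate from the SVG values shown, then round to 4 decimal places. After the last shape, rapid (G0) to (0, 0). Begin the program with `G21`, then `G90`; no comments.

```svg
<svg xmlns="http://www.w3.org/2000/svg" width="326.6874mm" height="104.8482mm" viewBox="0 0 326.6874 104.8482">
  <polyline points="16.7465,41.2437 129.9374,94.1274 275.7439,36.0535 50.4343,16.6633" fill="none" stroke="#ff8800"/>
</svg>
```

G21
G90
G0 X16.7465 Y63.6045
M3 S300
G01 X129.9374 Y10.7208 F4122
G01 X275.7439 Y68.7947
G01 X50.4343 Y88.1849
M5
G0 X0.0000 Y0.0000

viewBox `0 0 326.6874 104.8482` with mm width/height → 1 unit = 1 mm. Flip: y_m = 104.8482 − y_svg.

**Shape 1** — `<polyline>` open polyline, stroke `#ff8800` → engrave (S300, F4122). Machine vertices: (16.7465,63.6045) → (129.9374,10.7208) → (275.7439,68.7947) → (50.4343,88.1849). Open path.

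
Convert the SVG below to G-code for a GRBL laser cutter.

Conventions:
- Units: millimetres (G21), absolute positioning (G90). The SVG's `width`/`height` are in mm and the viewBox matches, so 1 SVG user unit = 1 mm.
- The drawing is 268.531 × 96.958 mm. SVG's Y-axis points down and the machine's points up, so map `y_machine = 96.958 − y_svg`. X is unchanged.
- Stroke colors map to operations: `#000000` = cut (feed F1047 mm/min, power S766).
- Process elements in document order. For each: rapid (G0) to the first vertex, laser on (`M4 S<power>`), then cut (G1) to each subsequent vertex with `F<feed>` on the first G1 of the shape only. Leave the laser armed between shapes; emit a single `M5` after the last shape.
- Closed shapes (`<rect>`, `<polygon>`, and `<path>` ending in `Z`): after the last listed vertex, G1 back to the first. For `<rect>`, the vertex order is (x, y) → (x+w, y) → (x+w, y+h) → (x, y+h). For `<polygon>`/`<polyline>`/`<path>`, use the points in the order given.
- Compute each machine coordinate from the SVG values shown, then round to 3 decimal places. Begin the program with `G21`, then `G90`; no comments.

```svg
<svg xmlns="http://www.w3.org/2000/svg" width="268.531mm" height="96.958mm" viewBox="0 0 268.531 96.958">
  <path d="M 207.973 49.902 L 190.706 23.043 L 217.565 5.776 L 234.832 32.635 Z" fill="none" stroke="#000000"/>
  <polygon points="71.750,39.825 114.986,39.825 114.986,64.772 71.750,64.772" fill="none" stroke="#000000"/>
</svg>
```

Since the viewBox matches the mm dimensions, user units are millimetres directly. The only transform is the Y-flip y_m = 96.958 − y_svg.

Shape 1 is a regular polygon drawn with `<path>`. Its stroke #000000 means cut at S766, F1047. After flipping Y the toolpath is (207.973,47.056) → (190.706,73.915) → (217.565,91.182) → (234.832,64.323) → (207.973,47.056), returning to the start.

Shape 2 is a rectangle drawn with `<polygon>`. Its stroke #000000 means cut at S766, F1047. After flipping Y the toolpath is (71.750,57.133) → (114.986,57.133) → (114.986,32.186) → (71.750,32.186) → (71.750,57.133), returning to the start.

G21
G90
G0 X207.973 Y47.056
M4 S766
G1 X190.706 Y73.915 F1047
G1 X217.565 Y91.182
G1 X234.832 Y64.323
G1 X207.973 Y47.056
G0 X71.750 Y57.133
M4 S766
G1 X114.986 Y57.133 F1047
G1 X114.986 Y32.186
G1 X71.750 Y32.186
G1 X71.750 Y57.133
M5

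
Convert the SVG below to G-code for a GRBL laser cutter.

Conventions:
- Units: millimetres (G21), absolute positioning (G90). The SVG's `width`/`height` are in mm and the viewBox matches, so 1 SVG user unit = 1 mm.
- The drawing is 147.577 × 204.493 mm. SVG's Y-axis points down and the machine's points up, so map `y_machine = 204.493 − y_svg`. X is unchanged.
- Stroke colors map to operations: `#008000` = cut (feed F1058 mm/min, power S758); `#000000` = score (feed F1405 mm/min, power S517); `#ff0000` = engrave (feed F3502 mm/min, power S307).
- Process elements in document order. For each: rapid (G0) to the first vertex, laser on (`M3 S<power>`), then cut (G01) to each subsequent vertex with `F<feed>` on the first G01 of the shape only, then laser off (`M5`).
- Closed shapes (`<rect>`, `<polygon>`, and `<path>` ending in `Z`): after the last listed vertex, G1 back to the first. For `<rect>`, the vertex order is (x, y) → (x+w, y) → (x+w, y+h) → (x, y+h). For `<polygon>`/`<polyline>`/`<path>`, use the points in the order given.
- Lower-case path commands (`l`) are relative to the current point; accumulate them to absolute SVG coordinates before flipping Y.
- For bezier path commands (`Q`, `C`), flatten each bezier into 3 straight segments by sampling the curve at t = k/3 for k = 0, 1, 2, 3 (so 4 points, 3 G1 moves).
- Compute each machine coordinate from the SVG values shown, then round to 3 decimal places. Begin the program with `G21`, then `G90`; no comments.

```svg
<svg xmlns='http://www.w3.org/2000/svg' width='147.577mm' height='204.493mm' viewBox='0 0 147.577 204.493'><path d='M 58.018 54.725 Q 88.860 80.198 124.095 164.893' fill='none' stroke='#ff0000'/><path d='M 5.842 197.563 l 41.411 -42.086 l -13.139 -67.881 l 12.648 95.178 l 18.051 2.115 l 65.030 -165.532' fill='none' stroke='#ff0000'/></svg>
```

viewBox `0 0 147.577 204.493` with mm width/height → 1 unit = 1 mm. Flip: y_m = 204.493 − y_svg.

**Shape 1** — `<path>` quadratic bezier, stroke `#ff0000` → engrave (S307, F3502). Control points (SVG): P0=(58.018,54.725), P1=(88.860,80.198), P2=(124.095,164.893); sampled at t=k/3. Machine vertices: (58.018,149.768) → (79.067,126.206) → (101.093,89.483) → (124.095,39.600). Open path.

**Shape 2** — `<path>` open polyline, stroke `#ff0000` → engrave (S307, F3502). Machine vertices: (5.842,6.930) → (47.253,49.016) → (34.114,116.897) → (46.762,21.719) → (64.813,19.604) → (129.843,185.136). Open path.

G21
G90
G0 X58.018 Y149.768
M3 S307
G01 X79.067 Y126.206 F3502
G01 X101.093 Y89.483
G01 X124.095 Y39.600
M5
G0 X5.842 Y6.930
M3 S307
G01 X47.253 Y49.016 F3502
G01 X34.114 Y116.897
G01 X46.762 Y21.719
G01 X64.813 Y19.604
G01 X129.843 Y185.136
M5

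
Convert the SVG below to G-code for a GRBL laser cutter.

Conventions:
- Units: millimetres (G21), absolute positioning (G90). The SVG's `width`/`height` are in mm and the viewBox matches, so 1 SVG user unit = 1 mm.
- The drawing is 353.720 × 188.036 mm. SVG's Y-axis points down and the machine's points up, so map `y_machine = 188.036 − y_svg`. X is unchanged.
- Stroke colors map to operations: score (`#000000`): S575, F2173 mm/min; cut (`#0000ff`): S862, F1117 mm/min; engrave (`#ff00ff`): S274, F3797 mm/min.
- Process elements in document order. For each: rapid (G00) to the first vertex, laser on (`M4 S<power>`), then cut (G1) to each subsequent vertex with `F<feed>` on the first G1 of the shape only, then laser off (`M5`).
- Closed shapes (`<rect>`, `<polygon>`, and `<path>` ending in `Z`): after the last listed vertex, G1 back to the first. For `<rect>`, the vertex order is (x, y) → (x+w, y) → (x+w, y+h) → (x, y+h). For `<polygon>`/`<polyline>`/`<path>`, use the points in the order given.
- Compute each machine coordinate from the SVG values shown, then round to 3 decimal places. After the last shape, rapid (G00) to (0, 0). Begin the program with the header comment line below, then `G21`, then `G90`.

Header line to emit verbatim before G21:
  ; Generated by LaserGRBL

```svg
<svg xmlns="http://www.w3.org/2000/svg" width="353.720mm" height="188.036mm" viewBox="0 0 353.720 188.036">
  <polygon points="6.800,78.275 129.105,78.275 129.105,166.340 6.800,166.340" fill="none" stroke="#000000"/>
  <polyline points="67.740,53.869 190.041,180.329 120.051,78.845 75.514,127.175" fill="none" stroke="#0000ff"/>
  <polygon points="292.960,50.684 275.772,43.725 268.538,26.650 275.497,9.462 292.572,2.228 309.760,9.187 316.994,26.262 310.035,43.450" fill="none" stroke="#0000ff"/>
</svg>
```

; Generated by LaserGRBL
G21
G90
G00 X6.800 Y109.761
M4 S575
G1 X129.105 Y109.761 F2173
G1 X129.105 Y21.696
G1 X6.800 Y21.696
G1 X6.800 Y109.761
M5
G00 X67.740 Y134.167
M4 S862
G1 X190.041 Y7.707 F1117
G1 X120.051 Y109.191
G1 X75.514 Y60.861
M5
G00 X292.960 Y137.352
M4 S862
G1 X275.772 Y144.311 F1117
G1 X268.538 Y161.386
G1 X275.497 Y178.574
G1 X292.572 Y185.808
G1 X309.760 Y178.849
G1 X316.994 Y161.774
G1 X310.035 Y144.586
G1 X292.960 Y137.352
M5
G00 X0.000 Y0.000

viewBox `0 0 353.720 188.036` with mm width/height → 1 unit = 1 mm. Flip: y_m = 188.036 − y_svg.

**Shape 1** — `<polygon>` rectangle, stroke `#000000` → score (S575, F2173). Machine vertices: (6.800,109.761) → (129.105,109.761) → (129.105,21.696) → (6.800,21.696) → (6.800,109.761). Closed: final G1 returns to the first vertex.

**Shape 2** — `<polyline>` open polyline, stroke `#0000ff` → cut (S862, F1117). Machine vertices: (67.740,134.167) → (190.041,7.707) → (120.051,109.191) → (75.514,60.861). Open path.

**Shape 3** — `<polygon>` regular polygon, stroke `#0000ff` → cut (S862, F1117). Machine vertices: (292.960,137.352) → (275.772,144.311) → (268.538,161.386) → (275.497,178.574) → (292.572,185.808) → (309.760,178.849) → (316.994,161.774) → (310.035,144.586) → (292.960,137.352). Closed: final G1 returns to the first vertex.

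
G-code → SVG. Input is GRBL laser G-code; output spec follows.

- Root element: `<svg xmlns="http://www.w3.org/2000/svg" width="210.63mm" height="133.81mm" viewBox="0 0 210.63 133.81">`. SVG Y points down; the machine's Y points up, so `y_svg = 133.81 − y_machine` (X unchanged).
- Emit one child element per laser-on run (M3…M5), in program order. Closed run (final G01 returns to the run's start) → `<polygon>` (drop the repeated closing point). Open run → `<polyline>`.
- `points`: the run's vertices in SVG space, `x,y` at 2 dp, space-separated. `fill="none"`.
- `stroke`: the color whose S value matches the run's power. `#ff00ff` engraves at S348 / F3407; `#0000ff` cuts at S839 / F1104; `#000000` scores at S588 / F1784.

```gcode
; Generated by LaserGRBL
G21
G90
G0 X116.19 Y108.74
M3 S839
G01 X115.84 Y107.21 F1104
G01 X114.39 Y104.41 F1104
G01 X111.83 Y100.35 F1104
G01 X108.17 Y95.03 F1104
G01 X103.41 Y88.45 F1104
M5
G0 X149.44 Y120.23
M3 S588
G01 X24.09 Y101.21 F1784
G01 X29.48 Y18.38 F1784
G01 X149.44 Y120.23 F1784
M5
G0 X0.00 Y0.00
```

y_svg = 133.81 − y_m.

[1] S839→`#0000ff` (cut); open run; points: 116.19,25.07 115.84,26.60 114.39,29.40 111.83,33.46 108.17,38.78 103.41,45.36

[2] S588→`#000000` (score); closed run; points: 149.44,13.58 24.09,32.60 29.48,115.43

<svg xmlns="http://www.w3.org/2000/svg" width="210.63mm" height="133.81mm" viewBox="0 0 210.63 133.81">
  <polyline points="116.19,25.07 115.84,26.60 114.39,29.40 111.83,33.46 108.17,38.78 103.41,45.36" fill="none" stroke="#0000ff"/>
  <polygon points="149.44,13.58 24.09,32.60 29.48,115.43" fill="none" stroke="#000000"/>
</svg>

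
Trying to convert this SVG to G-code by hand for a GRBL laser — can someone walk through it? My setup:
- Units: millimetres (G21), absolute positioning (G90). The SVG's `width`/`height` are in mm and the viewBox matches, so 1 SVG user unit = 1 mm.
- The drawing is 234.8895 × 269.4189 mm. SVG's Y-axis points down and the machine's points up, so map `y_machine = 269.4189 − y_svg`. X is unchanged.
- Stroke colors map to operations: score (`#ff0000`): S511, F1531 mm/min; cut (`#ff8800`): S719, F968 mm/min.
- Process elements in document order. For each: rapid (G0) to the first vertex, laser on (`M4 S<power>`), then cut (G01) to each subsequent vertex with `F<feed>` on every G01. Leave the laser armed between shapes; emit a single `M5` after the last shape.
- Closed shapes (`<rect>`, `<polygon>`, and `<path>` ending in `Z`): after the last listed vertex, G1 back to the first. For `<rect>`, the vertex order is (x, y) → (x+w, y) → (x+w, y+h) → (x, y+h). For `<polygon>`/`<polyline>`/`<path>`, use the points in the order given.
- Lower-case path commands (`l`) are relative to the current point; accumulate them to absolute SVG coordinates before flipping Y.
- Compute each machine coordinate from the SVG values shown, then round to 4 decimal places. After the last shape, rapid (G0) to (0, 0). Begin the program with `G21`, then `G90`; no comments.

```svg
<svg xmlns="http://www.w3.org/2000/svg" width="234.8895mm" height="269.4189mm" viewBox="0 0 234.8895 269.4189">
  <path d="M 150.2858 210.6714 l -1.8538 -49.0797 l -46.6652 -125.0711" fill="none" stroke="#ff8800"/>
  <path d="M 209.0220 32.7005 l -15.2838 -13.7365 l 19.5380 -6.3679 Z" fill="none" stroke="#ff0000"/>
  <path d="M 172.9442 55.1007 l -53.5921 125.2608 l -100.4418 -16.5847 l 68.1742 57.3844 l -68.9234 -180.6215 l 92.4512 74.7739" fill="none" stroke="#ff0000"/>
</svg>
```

1 u = 1 mm; y_m = 269.4189 − y.

[1] `<path>` open polyline, #ff8800→cut S719 F968: (150.2858,58.7475) → (148.4320,107.8272) → (101.7668,232.8983)

[2] `<path>` regular polygon, #ff0000→score S511 F1531: (209.0220,236.7184) → (193.7382,250.4549) → (213.2762,256.8228) → (209.0220,236.7184) (closed)

[3] `<path>` open polyline, #ff0000→score S511 F1531: (172.9442,214.3182) → (119.3521,89.0574) → (18.9103,105.6421) → (87.0845,48.2577) → (18.1611,228.8792) → (110.6123,154.1053)

G21
G90
G0 X150.2858 Y58.7475
M4 S719
G01 X148.4320 Y107.8272 F968
G01 X101.7668 Y232.8983 F968
G0 X209.0220 Y236.7184
M4 S511
G01 X193.7382 Y250.4549 F1531
G01 X213.2762 Y256.8228 F1531
G01 X209.0220 Y236.7184 F1531
G0 X172.9442 Y214.3182
M4 S511
G01 X119.3521 Y89.0574 F1531
G01 X18.9103 Y105.6421 F1531
G01 X87.0845 Y48.2577 F1531
G01 X18.1611 Y228.8792 F1531
G01 X110.6123 Y154.1053 F1531
M5
G0 X0.0000 Y0.0000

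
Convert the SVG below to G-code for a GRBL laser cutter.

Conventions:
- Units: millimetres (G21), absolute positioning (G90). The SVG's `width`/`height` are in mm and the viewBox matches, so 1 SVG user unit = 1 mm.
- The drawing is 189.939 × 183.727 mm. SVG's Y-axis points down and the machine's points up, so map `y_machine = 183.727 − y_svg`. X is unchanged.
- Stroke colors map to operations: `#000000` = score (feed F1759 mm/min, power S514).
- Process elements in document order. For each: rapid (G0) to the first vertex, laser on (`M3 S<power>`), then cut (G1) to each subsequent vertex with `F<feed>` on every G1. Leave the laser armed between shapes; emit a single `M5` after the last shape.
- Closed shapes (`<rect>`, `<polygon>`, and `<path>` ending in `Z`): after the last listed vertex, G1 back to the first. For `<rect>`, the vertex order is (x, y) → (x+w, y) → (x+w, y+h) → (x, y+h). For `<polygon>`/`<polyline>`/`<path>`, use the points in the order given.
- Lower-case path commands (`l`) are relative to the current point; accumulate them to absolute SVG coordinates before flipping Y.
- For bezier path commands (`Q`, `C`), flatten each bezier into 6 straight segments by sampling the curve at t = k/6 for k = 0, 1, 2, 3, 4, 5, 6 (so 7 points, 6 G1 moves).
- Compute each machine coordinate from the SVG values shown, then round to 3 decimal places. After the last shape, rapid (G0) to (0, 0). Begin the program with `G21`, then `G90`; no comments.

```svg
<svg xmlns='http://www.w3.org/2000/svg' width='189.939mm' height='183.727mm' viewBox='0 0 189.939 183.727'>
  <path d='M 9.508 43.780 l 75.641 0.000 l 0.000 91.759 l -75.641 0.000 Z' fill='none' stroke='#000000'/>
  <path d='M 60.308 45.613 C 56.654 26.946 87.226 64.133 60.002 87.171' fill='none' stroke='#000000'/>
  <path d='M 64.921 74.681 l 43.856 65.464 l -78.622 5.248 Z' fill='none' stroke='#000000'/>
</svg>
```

G21
G90
G0 X9.508 Y139.947
M3 S514
G1 X85.149 Y139.947 F1759
G1 X85.149 Y48.188 F1759
G1 X9.508 Y48.188 F1759
G1 X9.508 Y139.947 F1759
G0 X60.308 Y138.114
M3 S514
G1 X60.907 Y143.117 F1759
G1 X64.654 Y140.756 F1759
G1 X68.994 Y132.974 F1759
G1 X71.369 Y121.718 F1759
G1 X69.224 Y108.930 F1759
G1 X60.002 Y96.556 F1759
G0 X64.921 Y109.046
M3 S514
G1 X108.777 Y43.582 F1759
G1 X30.155 Y38.334 F1759
G1 X64.921 Y109.046 F1759
M5
G0 X0.000 Y0.000

viewBox `0 0 189.939 183.727` with mm width/height → 1 unit = 1 mm. Flip: y_m = 183.727 − y_svg.

**Shape 1** — `<path>` rectangle, stroke `#000000` → score (S514, F1759). Machine vertices: (9.508,139.947) → (85.149,139.947) → (85.149,48.188) → (9.508,48.188) → (9.508,139.947). Closed: final G1 returns to the first vertex.

**Shape 2** — `<path>` cubic bezier, stroke `#000000` → score (S514, F1759). Control points (SVG): P0=(60.308,45.613), P1=(56.654,26.946), P2=(87.226,64.133), P3=(60.002,87.171); sampled at t=k/6. Machine vertices: (60.308,138.114) → (60.907,143.117) → (64.654,140.756) → (68.994,132.974) → (71.369,121.718) → (69.224,108.930) → (60.002,96.556). Open path.

**Shape 3** — `<path>` regular polygon, stroke `#000000` → score (S514, F1759). Machine vertices: (64.921,109.046) → (108.777,43.582) → (30.155,38.334) → (64.921,109.046). Closed: final G1 returns to the first vertex.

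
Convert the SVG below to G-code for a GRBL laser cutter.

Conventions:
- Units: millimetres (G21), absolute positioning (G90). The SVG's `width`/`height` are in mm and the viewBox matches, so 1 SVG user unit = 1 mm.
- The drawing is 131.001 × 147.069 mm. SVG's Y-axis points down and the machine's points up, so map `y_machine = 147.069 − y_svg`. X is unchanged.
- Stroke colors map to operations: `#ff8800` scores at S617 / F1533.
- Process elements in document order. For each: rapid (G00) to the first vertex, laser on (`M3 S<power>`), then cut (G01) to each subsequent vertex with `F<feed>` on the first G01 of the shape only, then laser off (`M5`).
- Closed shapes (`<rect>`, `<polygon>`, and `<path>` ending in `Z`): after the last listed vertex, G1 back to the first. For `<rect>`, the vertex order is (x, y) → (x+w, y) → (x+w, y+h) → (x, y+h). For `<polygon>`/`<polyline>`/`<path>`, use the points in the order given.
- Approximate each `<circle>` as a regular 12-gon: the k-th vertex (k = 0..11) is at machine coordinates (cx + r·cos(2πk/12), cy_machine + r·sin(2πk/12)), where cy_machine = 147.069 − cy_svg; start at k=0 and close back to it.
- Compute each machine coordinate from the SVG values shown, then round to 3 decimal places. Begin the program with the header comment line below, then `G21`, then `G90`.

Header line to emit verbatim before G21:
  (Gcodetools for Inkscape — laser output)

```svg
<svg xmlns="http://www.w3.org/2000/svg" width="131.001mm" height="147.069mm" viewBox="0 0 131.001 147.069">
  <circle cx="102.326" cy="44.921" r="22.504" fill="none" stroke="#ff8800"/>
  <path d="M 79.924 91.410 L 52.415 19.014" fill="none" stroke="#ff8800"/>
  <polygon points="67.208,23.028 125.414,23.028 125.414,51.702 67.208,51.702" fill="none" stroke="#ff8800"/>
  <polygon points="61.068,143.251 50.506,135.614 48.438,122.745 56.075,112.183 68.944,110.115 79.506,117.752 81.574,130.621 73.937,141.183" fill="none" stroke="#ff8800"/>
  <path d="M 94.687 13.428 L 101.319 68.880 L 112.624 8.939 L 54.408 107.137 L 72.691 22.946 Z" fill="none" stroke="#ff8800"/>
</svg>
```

(Gcodetools for Inkscape — laser output)
G21
G90
G00 X124.830 Y102.148
M3 S617
G01 X121.815 Y113.400 F1533
G01 X113.578 Y121.637
G01 X102.326 Y124.652
G01 X91.074 Y121.637
G01 X82.837 Y113.400
G01 X79.822 Y102.148
G01 X82.837 Y90.896
G01 X91.074 Y82.659
G01 X102.326 Y79.644
G01 X113.578 Y82.659
G01 X121.815 Y90.896
G01 X124.830 Y102.148
M5
G00 X79.924 Y55.659
M3 S617
G01 X52.415 Y128.055 F1533
M5
G00 X67.208 Y124.041
M3 S617
G01 X125.414 Y124.041 F1533
G01 X125.414 Y95.367
G01 X67.208 Y95.367
G01 X67.208 Y124.041
M5
G00 X61.068 Y3.818
M3 S617
G01 X50.506 Y11.455 F1533
G01 X48.438 Y24.324
G01 X56.075 Y34.886
G01 X68.944 Y36.954
G01 X79.506 Y29.317
G01 X81.574 Y16.448
G01 X73.937 Y5.886
G01 X61.068 Y3.818
M5
G00 X94.687 Y133.641
M3 S617
G01 X101.319 Y78.189 F1533
G01 X112.624 Y138.130
G01 X54.408 Y39.932
G01 X72.691 Y124.123
G01 X94.687 Y133.641
M5

Since the viewBox matches the mm dimensions, user units are millimetres directly. The only transform is the Y-flip y_m = 147.069 − y_svg.

Shape 1 is a circle drawn with `<circle>`. Its stroke #ff8800 means score at S617, F1533. After flipping Y the toolpath is (124.830,102.148) → (121.815,113.400) → (113.578,121.637) → (102.326,124.652) → (91.074,121.637) → (82.837,113.400) → (79.822,102.148) → (82.837,90.896) → (91.074,82.659) → (102.326,79.644) → (113.578,82.659) → (121.815,90.896) → (124.830,102.148), returning to the start.

Shape 2 is a line segment drawn with `<path>`. Its stroke #ff8800 means score at S617, F1533. After flipping Y the toolpath is (79.924,55.659) → (52.415,128.055).

Shape 3 is a rectangle drawn with `<polygon>`. Its stroke #ff8800 means score at S617, F1533. After flipping Y the toolpath is (67.208,124.041) → (125.414,124.041) → (125.414,95.367) → (67.208,95.367) → (67.208,124.041), returning to the start.

Shape 4 is a regular polygon drawn with `<polygon>`. Its stroke #ff8800 means score at S617, F1533. After flipping Y the toolpath is (61.068,3.818) → (50.506,11.455) → (48.438,24.324) → (56.075,34.886) → (68.944,36.954) → (79.506,29.317) → (81.574,16.448) → (73.937,5.886) → (61.068,3.818), returning to the start.

Shape 5 is a closed polygon drawn with `<path>`. Its stroke #ff8800 means score at S617, F1533. After flipping Y the toolpath is (94.687,133.641) → (101.319,78.189) → (112.624,138.130) → (54.408,39.932) → (72.691,124.123) → (94.687,133.641), returning to the start.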